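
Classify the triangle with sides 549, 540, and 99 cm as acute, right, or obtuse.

right

Compare the square of the longest side to the sum of squares of the other two: 99² + 540² = 301401 = 549².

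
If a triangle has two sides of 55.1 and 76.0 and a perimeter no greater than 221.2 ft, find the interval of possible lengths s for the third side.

20.9 < s ≤ 90.1

Triangle inequality alone gives 20.9 < s < 131.1.
The perimeter condition gives s ≤ 221.2 − 55.1 − 76.0 = 90.1.
Intersecting the two: 20.9 < s ≤ 90.1.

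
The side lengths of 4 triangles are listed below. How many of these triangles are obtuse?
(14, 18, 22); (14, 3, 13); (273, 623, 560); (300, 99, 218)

(14,18,22): 14²+18² = 520 > 484 = 22² → acute
(14,3,13): 3²+13² = 178 < 196 = 14² → obtuse
(273,623,560): 273²+560² = 388129 = 623² → right
(300,99,218): 99²+218² = 57325 < 90000 = 300² → obtuse
2 of the 4 are obtuse.

2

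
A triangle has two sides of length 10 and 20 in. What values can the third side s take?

10 < s < 30 (in)

By the triangle inequality, s must be less than 10 + 20 = 30 and greater than |10 − 20| = 10.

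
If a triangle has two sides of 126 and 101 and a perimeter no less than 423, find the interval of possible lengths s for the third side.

Triangle inequality alone gives 25 < s < 227.
The perimeter condition gives s ≥ 423 − 126 − 101 = 196.
Intersecting the two: 196 ≤ s < 227.

196 ≤ s < 227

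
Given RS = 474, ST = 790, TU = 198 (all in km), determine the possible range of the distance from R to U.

The maximum is all hops collinear in one direction: 474 + 790 + 198 = 1462.
The longest hop is 790; the others sum to 672. Folding the others back against it leaves at least 790 − 672 = 118.

118 ≤ RU ≤ 1462 km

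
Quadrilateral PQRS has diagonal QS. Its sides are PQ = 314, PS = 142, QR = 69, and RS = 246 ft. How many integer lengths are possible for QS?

From triangle PQS: 172 < QS < 456.
From triangle RQS: 177 < QS < 315.
Intersection: 177 < QS < 315, so integers 178 through 314: 137 values.

137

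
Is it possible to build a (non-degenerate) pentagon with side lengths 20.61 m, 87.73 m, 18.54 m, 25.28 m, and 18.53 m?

For a pentagon, each side must be shorter than the sum of the others.
Here the longest side is 87.73, but the remaining 4 sides sum to only 82.96.

No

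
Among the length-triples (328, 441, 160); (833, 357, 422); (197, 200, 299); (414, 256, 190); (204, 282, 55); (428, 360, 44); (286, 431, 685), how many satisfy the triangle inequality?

4

(160,328,441): 160+328 > 441 → valid
(357,422,833): 357+422 ≤ 833 → not valid
(197,200,299): 197+200 > 299 → valid
(190,256,414): 190+256 > 414 → valid
(55,204,282): 55+204 ≤ 282 → not valid
(44,360,428): 44+360 ≤ 428 → not valid
(286,431,685): 286+431 > 685 → valid
4 of the 7 triples form a triangle.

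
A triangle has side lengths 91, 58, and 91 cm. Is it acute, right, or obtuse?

acute

Compare the square of the longest side to the sum of squares of the other two: 58² + 91² = 11645 > 8281 = 91².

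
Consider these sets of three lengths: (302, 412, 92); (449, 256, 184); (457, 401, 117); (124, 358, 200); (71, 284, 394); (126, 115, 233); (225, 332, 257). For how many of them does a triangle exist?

(92,302,412): 92+302 ≤ 412 → not valid
(184,256,449): 184+256 ≤ 449 → not valid
(117,401,457): 117+401 > 457 → valid
(124,200,358): 124+200 ≤ 358 → not valid
(71,284,394): 71+284 ≤ 394 → not valid
(115,126,233): 115+126 > 233 → valid
(225,257,332): 225+257 > 332 → valid
3 of the 7 triples form a triangle.

3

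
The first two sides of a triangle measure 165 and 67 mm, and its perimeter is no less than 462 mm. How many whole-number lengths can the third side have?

2

Triangle inequality: 98 < x < 232. Perimeter ≥ 462 gives x ≥ 462 − 165 − 67 = 230.
So 230 ≤ x < 232; integers 230 through 231: 2 values.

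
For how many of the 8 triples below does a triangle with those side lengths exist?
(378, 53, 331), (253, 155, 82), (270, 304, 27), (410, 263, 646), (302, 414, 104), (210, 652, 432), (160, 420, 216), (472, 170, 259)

2

(53,331,378): 53+331 > 378 → valid
(82,155,253): 82+155 ≤ 253 → not valid
(27,270,304): 27+270 ≤ 304 → not valid
(263,410,646): 263+410 > 646 → valid
(104,302,414): 104+302 ≤ 414 → not valid
(210,432,652): 210+432 ≤ 652 → not valid
(160,216,420): 160+216 ≤ 420 → not valid
(170,259,472): 170+259 ≤ 472 → not valid
2 of the 8 triples form a triangle.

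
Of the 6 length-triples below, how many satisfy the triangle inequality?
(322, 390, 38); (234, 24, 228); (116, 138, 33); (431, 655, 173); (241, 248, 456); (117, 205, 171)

(38,322,390): 38+322 ≤ 390 → not valid
(24,228,234): 24+228 > 234 → valid
(33,116,138): 33+116 > 138 → valid
(173,431,655): 173+431 ≤ 655 → not valid
(241,248,456): 241+248 > 456 → valid
(117,171,205): 117+171 > 205 → valid
4 of the 6 triples form a triangle.

4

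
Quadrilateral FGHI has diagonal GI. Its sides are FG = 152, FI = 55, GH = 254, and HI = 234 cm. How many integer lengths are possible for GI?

From triangle FGI: 97 < GI < 207.
From triangle HGI: 20 < GI < 488.
Intersection: 97 < GI < 207, so integers 98 through 206: 109 values.

109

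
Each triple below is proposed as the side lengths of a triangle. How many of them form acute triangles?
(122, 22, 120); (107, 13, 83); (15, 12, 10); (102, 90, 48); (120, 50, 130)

1

(122,22,120): 22²+120² = 14884 = 122² → right
(107,13,83): 13+83 ≤ 107, not a triangle
(15,12,10): 10²+12² = 244 > 225 = 15² → acute
(102,90,48): 48²+90² = 10404 = 102² → right
(120,50,130): 50²+120² = 16900 = 130² → right
1 of the 5 is acute.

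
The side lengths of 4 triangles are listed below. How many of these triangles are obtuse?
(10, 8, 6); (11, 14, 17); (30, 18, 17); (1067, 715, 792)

1

(10,8,6): 6²+8² = 100 = 10² → right
(11,14,17): 11²+14² = 317 > 289 = 17² → acute
(30,18,17): 17²+18² = 613 < 900 = 30² → obtuse
(1067,715,792): 715²+792² = 1138489 = 1067² → right
1 of the 4 is obtuse.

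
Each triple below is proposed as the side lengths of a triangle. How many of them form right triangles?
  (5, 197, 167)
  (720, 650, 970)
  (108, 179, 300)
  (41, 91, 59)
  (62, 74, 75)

1

(5,197,167): 5+167 ≤ 197, not a triangle
(720,650,970): 650²+720² = 940900 = 970² → right
(108,179,300): 108+179 ≤ 300, not a triangle
(41,91,59): 41²+59² = 5162 < 8281 = 91² → obtuse
(62,74,75): 62²+74² = 9320 > 5625 = 75² → acute
1 of the 5 is right.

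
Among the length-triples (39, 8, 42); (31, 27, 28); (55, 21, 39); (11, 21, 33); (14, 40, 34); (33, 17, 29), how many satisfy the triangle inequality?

(8,39,42): 8+39 > 42 → valid
(27,28,31): 27+28 > 31 → valid
(21,39,55): 21+39 > 55 → valid
(11,21,33): 11+21 ≤ 33 → not valid
(14,34,40): 14+34 > 40 → valid
(17,29,33): 17+29 > 33 → valid
5 of the 6 triples form a triangle.

5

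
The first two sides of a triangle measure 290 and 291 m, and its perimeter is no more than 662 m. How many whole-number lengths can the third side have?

Triangle inequality: 1 < x < 581. Perimeter ≤ 662 gives x ≤ 662 − 290 − 291 = 81.
So 1 < x ≤ 81; integers 2 through 81: 80 values.

80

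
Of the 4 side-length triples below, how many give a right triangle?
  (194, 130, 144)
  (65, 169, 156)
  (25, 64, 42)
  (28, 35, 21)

3

(194,130,144): 130²+144² = 37636 = 194² → right
(65,169,156): 65²+156² = 28561 = 169² → right
(25,64,42): 25²+42² = 2389 < 4096 = 64² → obtuse
(28,35,21): 21²+28² = 1225 = 35² → right
3 of the 4 are right.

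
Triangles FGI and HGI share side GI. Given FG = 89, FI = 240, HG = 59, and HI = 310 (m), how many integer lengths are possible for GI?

From triangle FGI: 151 < GI < 329.
From triangle HGI: 251 < GI < 369.
Intersection: 251 < GI < 329, so integers 252 through 328: 77 values.

77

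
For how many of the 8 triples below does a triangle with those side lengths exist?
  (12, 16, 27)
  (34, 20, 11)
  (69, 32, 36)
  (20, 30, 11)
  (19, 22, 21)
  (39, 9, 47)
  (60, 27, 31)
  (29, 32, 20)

(12,16,27): 12+16 > 27 → valid
(11,20,34): 11+20 ≤ 34 → not valid
(32,36,69): 32+36 ≤ 69 → not valid
(11,20,30): 11+20 > 30 → valid
(19,21,22): 19+21 > 22 → valid
(9,39,47): 9+39 > 47 → valid
(27,31,60): 27+31 ≤ 60 → not valid
(20,29,32): 20+29 > 32 → valid
5 of the 8 triples form a triangle.

5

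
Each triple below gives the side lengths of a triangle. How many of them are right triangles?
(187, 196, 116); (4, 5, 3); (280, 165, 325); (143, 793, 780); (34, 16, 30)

(187,196,116): 116²+187² = 48425 > 38416 = 196² → acute
(4,5,3): 3²+4² = 25 = 5² → right
(280,165,325): 165²+280² = 105625 = 325² → right
(143,793,780): 143²+780² = 628849 = 793² → right
(34,16,30): 16²+30² = 1156 = 34² → right
4 of the 5 are right.

4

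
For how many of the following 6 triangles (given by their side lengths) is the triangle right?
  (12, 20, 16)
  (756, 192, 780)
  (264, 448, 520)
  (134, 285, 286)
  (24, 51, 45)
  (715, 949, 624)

5

(12,20,16): 12²+16² = 400 = 20² → right
(756,192,780): 192²+756² = 608400 = 780² → right
(264,448,520): 264²+448² = 270400 = 520² → right
(134,285,286): 134²+285² = 99181 > 81796 = 286² → acute
(24,51,45): 24²+45² = 2601 = 51² → right
(715,949,624): 624²+715² = 900601 = 949² → right
5 of the 6 are right.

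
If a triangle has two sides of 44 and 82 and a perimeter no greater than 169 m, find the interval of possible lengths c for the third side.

38 < c ≤ 43

Triangle inequality alone gives 38 < c < 126.
The perimeter condition gives c ≤ 169 − 44 − 82 = 43.
Intersecting the two: 38 < c ≤ 43.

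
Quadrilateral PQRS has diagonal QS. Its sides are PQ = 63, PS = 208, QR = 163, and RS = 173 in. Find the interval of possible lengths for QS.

145 < QS < 271

From triangle PQS: |63 − 208| < QS < 63 + 208, i.e. 145 < QS < 271.
From triangle RQS: 10 < QS < 336.
Both must hold, so QS lies in the intersection.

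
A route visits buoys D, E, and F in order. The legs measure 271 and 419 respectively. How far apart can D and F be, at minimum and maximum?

By the triangle inequality, |271 − 419| ≤ DF ≤ 271 + 419.

148 ≤ DF ≤ 690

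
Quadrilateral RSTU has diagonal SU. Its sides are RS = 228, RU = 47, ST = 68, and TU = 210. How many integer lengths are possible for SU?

From triangle RSU: 181 < SU < 275.
From triangle TSU: 142 < SU < 278.
Intersection: 181 < SU < 275, so integers 182 through 274: 93 values.

93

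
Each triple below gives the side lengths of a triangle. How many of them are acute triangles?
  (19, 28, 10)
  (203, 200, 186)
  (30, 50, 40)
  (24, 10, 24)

2

(19,28,10): 10²+19² = 461 < 784 = 28² → obtuse
(203,200,186): 186²+200² = 74596 > 41209 = 203² → acute
(30,50,40): 30²+40² = 2500 = 50² → right
(24,10,24): 10²+24² = 676 > 576 = 24² → acute
2 of the 4 are acute.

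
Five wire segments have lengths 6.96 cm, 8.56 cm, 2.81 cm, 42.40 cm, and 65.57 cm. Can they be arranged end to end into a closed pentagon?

For a pentagon, each side must be shorter than the sum of the others.
Here the longest side is 65.57, but the remaining 4 sides sum to only 60.73.

No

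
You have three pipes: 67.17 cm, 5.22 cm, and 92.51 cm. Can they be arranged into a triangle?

The longest side is 92.51, but the other two sum to only 72.39.
72.39 < 92.51, so the triangle inequality fails.

No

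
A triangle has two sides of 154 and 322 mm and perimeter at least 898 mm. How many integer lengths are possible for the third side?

54

Triangle inequality: 168 < x < 476. Perimeter ≥ 898 gives x ≥ 898 − 154 − 322 = 422.
So 422 ≤ x < 476; integers 422 through 475: 54 values.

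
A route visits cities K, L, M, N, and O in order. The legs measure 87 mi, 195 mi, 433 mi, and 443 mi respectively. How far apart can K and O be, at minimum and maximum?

0 ≤ KO ≤ 1158 mi

The maximum is all hops collinear in one direction: 87 + 195 + 433 + 443 = 1158.
The longest hop is 443; the others sum to 715. Since 443 ≤ 715, the path can fold back on itself completely, so the minimum distance is 0.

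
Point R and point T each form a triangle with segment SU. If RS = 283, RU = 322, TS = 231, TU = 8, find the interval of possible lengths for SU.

223 < SU < 239

From triangle RSU: |283 − 322| < SU < 283 + 322, i.e. 39 < SU < 605.
From triangle TSU: 223 < SU < 239.
Both must hold, so SU lies in the intersection.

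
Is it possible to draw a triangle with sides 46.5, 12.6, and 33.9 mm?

The two shorter sides sum to 46.5, exactly equal to the longest side 46.5.
That gives only a degenerate (flat) triangle — the inequality must be strict.

No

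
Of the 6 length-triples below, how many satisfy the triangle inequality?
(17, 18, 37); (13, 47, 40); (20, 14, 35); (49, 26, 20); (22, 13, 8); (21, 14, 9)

(17,18,37): 17+18 ≤ 37 → not valid
(13,40,47): 13+40 > 47 → valid
(14,20,35): 14+20 ≤ 35 → not valid
(20,26,49): 20+26 ≤ 49 → not valid
(8,13,22): 8+13 ≤ 22 → not valid
(9,14,21): 9+14 > 21 → valid
2 of the 6 triples form a triangle.

2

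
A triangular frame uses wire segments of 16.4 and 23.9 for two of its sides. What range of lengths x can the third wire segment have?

By the triangle inequality, x must be less than 16.4 + 23.9 = 40.3 and greater than |16.4 − 23.9| = 7.5.

7.5 < x < 40.3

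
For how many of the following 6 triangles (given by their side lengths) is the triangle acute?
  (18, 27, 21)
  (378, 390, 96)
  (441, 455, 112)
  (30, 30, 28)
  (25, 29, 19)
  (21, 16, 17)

(18,27,21): 18²+21² = 765 > 729 = 27² → acute
(378,390,96): 96²+378² = 152100 = 390² → right
(441,455,112): 112²+441² = 207025 = 455² → right
(30,30,28): 28²+30² = 1684 > 900 = 30² → acute
(25,29,19): 19²+25² = 986 > 841 = 29² → acute
(21,16,17): 16²+17² = 545 > 441 = 21² → acute
4 of the 6 are acute.

4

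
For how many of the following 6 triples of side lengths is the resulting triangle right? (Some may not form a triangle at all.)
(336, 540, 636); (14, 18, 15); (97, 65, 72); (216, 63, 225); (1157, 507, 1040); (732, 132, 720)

5

(336,540,636): 336²+540² = 404496 = 636² → right
(14,18,15): 14²+15² = 421 > 324 = 18² → acute
(97,65,72): 65²+72² = 9409 = 97² → right
(216,63,225): 63²+216² = 50625 = 225² → right
(1157,507,1040): 507²+1040² = 1338649 = 1157² → right
(732,132,720): 132²+720² = 535824 = 732² → right
5 of the 6 are right.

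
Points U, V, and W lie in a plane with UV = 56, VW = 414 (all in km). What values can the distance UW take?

By the triangle inequality, |56 − 414| ≤ UW ≤ 56 + 414.

358 ≤ UW ≤ 470 km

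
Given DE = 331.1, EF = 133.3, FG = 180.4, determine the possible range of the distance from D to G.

The maximum is all hops collinear in one direction: 331.1 + 133.3 + 180.4 = 644.8.
The longest hop is 331.1; the others sum to 313.7. Folding the others back against it leaves at least 331.1 − 313.7 = 17.4.

17.4 ≤ DG ≤ 644.8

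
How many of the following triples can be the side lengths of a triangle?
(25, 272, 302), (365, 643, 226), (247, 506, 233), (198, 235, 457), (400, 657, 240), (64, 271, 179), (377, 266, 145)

1

(25,272,302): 25+272 ≤ 302 → not valid
(226,365,643): 226+365 ≤ 643 → not valid
(233,247,506): 233+247 ≤ 506 → not valid
(198,235,457): 198+235 ≤ 457 → not valid
(240,400,657): 240+400 ≤ 657 → not valid
(64,179,271): 64+179 ≤ 271 → not valid
(145,266,377): 145+266 > 377 → valid
1 of the 7 triples forms a triangle.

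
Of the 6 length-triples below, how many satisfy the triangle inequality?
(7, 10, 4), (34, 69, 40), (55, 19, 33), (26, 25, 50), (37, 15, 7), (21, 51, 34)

(4,7,10): 4+7 > 10 → valid
(34,40,69): 34+40 > 69 → valid
(19,33,55): 19+33 ≤ 55 → not valid
(25,26,50): 25+26 > 50 → valid
(7,15,37): 7+15 ≤ 37 → not valid
(21,34,51): 21+34 > 51 → valid
4 of the 6 triples form a triangle.

4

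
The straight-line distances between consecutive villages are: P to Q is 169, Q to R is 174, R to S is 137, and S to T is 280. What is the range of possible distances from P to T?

0 ≤ PT ≤ 760

The maximum is all hops collinear in one direction: 169 + 174 + 137 + 280 = 760.
The longest hop is 280; the others sum to 480. Since 280 ≤ 480, the path can fold back on itself completely, so the minimum distance is 0.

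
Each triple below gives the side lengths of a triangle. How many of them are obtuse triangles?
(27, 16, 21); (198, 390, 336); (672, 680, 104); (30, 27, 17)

1

(27,16,21): 16²+21² = 697 < 729 = 27² → obtuse
(198,390,336): 198²+336² = 152100 = 390² → right
(672,680,104): 104²+672² = 462400 = 680² → right
(30,27,17): 17²+27² = 1018 > 900 = 30² → acute
1 of the 4 is obtuse.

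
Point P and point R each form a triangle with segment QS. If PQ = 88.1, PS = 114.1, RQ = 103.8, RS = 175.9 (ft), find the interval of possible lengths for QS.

72.1 < QS < 202.2

From triangle PQS: |88.1 − 114.1| < QS < 88.1 + 114.1, i.e. 26.0 < QS < 202.2.
From triangle RQS: 72.1 < QS < 279.7.
Both must hold, so QS lies in the intersection.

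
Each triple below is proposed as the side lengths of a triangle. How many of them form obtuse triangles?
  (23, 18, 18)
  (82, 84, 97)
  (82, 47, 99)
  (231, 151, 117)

2

(23,18,18): 18²+18² = 648 > 529 = 23² → acute
(82,84,97): 82²+84² = 13780 > 9409 = 97² → acute
(82,47,99): 47²+82² = 8933 < 9801 = 99² → obtuse
(231,151,117): 117²+151² = 36490 < 53361 = 231² → obtuse
2 of the 4 are obtuse.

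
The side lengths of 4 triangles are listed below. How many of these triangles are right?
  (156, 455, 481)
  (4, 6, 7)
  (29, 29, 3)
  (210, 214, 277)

1

(156,455,481): 156²+455² = 231361 = 481² → right
(4,6,7): 4²+6² = 52 > 49 = 7² → acute
(29,29,3): 3²+29² = 850 > 841 = 29² → acute
(210,214,277): 210²+214² = 89896 > 76729 = 277² → acute
1 of the 4 is right.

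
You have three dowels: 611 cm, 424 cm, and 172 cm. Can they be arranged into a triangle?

The longest side is 611, but the other two sum to only 596.
596 < 611, so the triangle inequality fails.

No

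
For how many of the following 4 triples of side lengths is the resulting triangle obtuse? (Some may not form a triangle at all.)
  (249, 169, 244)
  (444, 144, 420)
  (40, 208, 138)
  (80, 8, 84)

1

(249,169,244): 169²+244² = 88097 > 62001 = 249² → acute
(444,144,420): 144²+420² = 197136 = 444² → right
(40,208,138): 40+138 ≤ 208, not a triangle
(80,8,84): 8²+80² = 6464 < 7056 = 84² → obtuse
1 of the 4 is obtuse.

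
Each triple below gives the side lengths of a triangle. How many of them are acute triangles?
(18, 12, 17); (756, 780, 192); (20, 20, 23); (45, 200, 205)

2

(18,12,17): 12²+17² = 433 > 324 = 18² → acute
(756,780,192): 192²+756² = 608400 = 780² → right
(20,20,23): 20²+20² = 800 > 529 = 23² → acute
(45,200,205): 45²+200² = 42025 = 205² → right
2 of the 4 are acute.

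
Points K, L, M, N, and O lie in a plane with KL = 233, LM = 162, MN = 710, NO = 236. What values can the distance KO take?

The maximum is all hops collinear in one direction: 233 + 162 + 710 + 236 = 1341.
The longest hop is 710; the others sum to 631. Folding the others back against it leaves at least 710 − 631 = 79.

79 ≤ KO ≤ 1341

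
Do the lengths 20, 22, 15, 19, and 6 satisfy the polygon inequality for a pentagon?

A pentagon exists iff every side is shorter than the sum of the others — equivalently, the longest side is less than the sum of the rest.
Longest side 22 < 60 (sum of the remaining 4), so yes.

Yes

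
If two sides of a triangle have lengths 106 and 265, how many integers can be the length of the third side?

The third side lies in the open interval (159, 371).
Integers from 160 to 370 inclusive: 370 − 160 + 1 = 211.

211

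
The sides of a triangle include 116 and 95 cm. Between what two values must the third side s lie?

By the triangle inequality, s must be less than 116 + 95 = 211 and greater than |116 − 95| = 21.

21 < s < 211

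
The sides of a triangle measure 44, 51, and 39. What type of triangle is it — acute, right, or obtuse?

acute

Compare the square of the longest side to the sum of squares of the other two: 39² + 44² = 3457 > 2601 = 51².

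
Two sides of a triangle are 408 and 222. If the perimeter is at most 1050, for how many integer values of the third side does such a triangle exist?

234

Triangle inequality: 186 < x < 630. Perimeter ≤ 1050 gives x ≤ 1050 − 408 − 222 = 420.
So 186 < x ≤ 420; integers 187 through 420: 234 values.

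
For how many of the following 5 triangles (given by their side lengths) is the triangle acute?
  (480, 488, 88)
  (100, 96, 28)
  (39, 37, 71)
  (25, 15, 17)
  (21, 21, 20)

(480,488,88): 88²+480² = 238144 = 488² → right
(100,96,28): 28²+96² = 10000 = 100² → right
(39,37,71): 37²+39² = 2890 < 5041 = 71² → obtuse
(25,15,17): 15²+17² = 514 < 625 = 25² → obtuse
(21,21,20): 20²+21² = 841 > 441 = 21² → acute
1 of the 5 is acute.

1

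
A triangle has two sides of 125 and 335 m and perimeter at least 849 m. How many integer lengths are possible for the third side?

71

Triangle inequality: 210 < x < 460. Perimeter ≥ 849 gives x ≥ 849 − 125 − 335 = 389.
So 389 ≤ x < 460; integers 389 through 459: 71 values.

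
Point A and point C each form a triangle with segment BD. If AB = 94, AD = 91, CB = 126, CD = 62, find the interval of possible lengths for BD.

64 < BD < 185

From triangle ABD: |94 − 91| < BD < 94 + 91, i.e. 3 < BD < 185.
From triangle CBD: 64 < BD < 188.
Both must hold, so BD lies in the intersection.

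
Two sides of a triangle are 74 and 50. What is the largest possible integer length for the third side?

123

The third side must be strictly less than 74 + 50 = 124.
The largest integer below 124 is 123.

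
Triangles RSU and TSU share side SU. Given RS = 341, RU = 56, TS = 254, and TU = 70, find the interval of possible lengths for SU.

From triangle RSU: |341 − 56| < SU < 341 + 56, i.e. 285 < SU < 397.
From triangle TSU: 184 < SU < 324.
Both must hold, so SU lies in the intersection.

285 < SU < 324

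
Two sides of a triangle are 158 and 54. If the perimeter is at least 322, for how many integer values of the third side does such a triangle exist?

Triangle inequality: 104 < x < 212. Perimeter ≥ 322 gives x ≥ 322 − 158 − 54 = 110.
So 110 ≤ x < 212; integers 110 through 211: 102 values.

102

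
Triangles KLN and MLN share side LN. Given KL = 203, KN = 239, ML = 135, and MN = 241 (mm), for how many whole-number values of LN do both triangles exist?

269

From triangle KLN: 36 < LN < 442.
From triangle MLN: 106 < LN < 376.
Intersection: 106 < LN < 376, so integers 107 through 375: 269 values.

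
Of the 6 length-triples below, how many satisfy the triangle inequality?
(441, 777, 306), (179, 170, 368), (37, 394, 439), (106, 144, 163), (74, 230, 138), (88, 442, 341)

1

(306,441,777): 306+441 ≤ 777 → not valid
(170,179,368): 170+179 ≤ 368 → not valid
(37,394,439): 37+394 ≤ 439 → not valid
(106,144,163): 106+144 > 163 → valid
(74,138,230): 74+138 ≤ 230 → not valid
(88,341,442): 88+341 ≤ 442 → not valid
1 of the 6 triples forms a triangle.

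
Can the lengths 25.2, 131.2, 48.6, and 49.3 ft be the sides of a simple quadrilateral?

No

For a quadrilateral, each side must be shorter than the sum of the others.
Here the longest side is 131.2, but the remaining 3 sides sum to only 123.1.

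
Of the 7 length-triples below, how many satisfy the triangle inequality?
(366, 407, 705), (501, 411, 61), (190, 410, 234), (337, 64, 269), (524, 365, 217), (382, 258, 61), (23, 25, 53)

3

(366,407,705): 366+407 > 705 → valid
(61,411,501): 61+411 ≤ 501 → not valid
(190,234,410): 190+234 > 410 → valid
(64,269,337): 64+269 ≤ 337 → not valid
(217,365,524): 217+365 > 524 → valid
(61,258,382): 61+258 ≤ 382 → not valid
(23,25,53): 23+25 ≤ 53 → not valid
3 of the 7 triples form a triangle.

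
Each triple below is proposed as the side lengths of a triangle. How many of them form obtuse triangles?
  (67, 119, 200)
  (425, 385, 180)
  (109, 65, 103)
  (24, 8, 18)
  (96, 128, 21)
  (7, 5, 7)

(67,119,200): 67+119 ≤ 200, not a triangle
(425,385,180): 180²+385² = 180625 = 425² → right
(109,65,103): 65²+103² = 14834 > 11881 = 109² → acute
(24,8,18): 8²+18² = 388 < 576 = 24² → obtuse
(96,128,21): 21+96 ≤ 128, not a triangle
(7,5,7): 5²+7² = 74 > 49 = 7² → acute
1 of the 6 is obtuse.

1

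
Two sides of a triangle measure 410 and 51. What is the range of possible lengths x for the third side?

359 < x < 461

By the triangle inequality, x must be less than 410 + 51 = 461 and greater than |410 − 51| = 359.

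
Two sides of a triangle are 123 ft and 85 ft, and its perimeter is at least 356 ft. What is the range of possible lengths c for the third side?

148 ≤ c < 208

Triangle inequality alone gives 38 < c < 208.
The perimeter condition gives c ≥ 356 − 123 − 85 = 148.
Intersecting the two: 148 ≤ c < 208.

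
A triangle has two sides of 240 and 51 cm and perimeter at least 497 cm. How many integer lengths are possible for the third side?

85

Triangle inequality: 189 < x < 291. Perimeter ≥ 497 gives x ≥ 497 − 240 − 51 = 206.
So 206 ≤ x < 291; integers 206 through 290: 85 values.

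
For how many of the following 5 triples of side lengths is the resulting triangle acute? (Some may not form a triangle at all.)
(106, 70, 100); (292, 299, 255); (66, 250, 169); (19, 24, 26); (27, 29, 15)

(106,70,100): 70²+100² = 14900 > 11236 = 106² → acute
(292,299,255): 255²+292² = 150289 > 89401 = 299² → acute
(66,250,169): 66+169 ≤ 250, not a triangle
(19,24,26): 19²+24² = 937 > 676 = 26² → acute
(27,29,15): 15²+27² = 954 > 841 = 29² → acute
4 of the 5 are acute.

4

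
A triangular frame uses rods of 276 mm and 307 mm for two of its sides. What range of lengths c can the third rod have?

31 < c < 583

By the triangle inequality, c must be less than 276 + 307 = 583 and greater than |276 − 307| = 31.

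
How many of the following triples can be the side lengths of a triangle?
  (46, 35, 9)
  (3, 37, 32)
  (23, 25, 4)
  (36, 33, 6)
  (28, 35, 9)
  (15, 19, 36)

(9,35,46): 9+35 ≤ 46 → not valid
(3,32,37): 3+32 ≤ 37 → not valid
(4,23,25): 4+23 > 25 → valid
(6,33,36): 6+33 > 36 → valid
(9,28,35): 9+28 > 35 → valid
(15,19,36): 15+19 ≤ 36 → not valid
3 of the 6 triples form a triangle.

3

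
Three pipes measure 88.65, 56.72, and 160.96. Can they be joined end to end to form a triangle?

The longest side is 160.96, but the other two sum to only 145.37.
145.37 < 160.96, so the triangle inequality fails.

No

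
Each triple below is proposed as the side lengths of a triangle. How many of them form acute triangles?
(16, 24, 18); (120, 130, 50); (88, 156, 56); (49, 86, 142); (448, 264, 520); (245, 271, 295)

2

(16,24,18): 16²+18² = 580 > 576 = 24² → acute
(120,130,50): 50²+120² = 16900 = 130² → right
(88,156,56): 56+88 ≤ 156, not a triangle
(49,86,142): 49+86 ≤ 142, not a triangle
(448,264,520): 264²+448² = 270400 = 520² → right
(245,271,295): 245²+271² = 133466 > 87025 = 295² → acute
2 of the 6 are acute.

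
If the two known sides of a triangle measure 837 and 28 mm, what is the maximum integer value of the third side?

The third side must be strictly less than 837 + 28 = 865.
The largest integer below 865 is 864.

864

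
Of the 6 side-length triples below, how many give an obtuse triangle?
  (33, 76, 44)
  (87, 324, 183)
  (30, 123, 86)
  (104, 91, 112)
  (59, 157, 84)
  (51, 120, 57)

1

(33,76,44): 33²+44² = 3025 < 5776 = 76² → obtuse
(87,324,183): 87+183 ≤ 324, not a triangle
(30,123,86): 30+86 ≤ 123, not a triangle
(104,91,112): 91²+104² = 19097 > 12544 = 112² → acute
(59,157,84): 59+84 ≤ 157, not a triangle
(51,120,57): 51+57 ≤ 120, not a triangle
1 of the 6 is obtuse.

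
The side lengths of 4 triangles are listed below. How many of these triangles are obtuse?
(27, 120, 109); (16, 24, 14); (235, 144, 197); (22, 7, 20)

3

(27,120,109): 27²+109² = 12610 < 14400 = 120² → obtuse
(16,24,14): 14²+16² = 452 < 576 = 24² → obtuse
(235,144,197): 144²+197² = 59545 > 55225 = 235² → acute
(22,7,20): 7²+20² = 449 < 484 = 22² → obtuse
3 of the 4 are obtuse.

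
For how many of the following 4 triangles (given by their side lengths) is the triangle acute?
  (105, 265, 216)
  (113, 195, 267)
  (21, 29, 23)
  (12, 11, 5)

(105,265,216): 105²+216² = 57681 < 70225 = 265² → obtuse
(113,195,267): 113²+195² = 50794 < 71289 = 267² → obtuse
(21,29,23): 21²+23² = 970 > 841 = 29² → acute
(12,11,5): 5²+11² = 146 > 144 = 12² → acute
2 of the 4 are acute.

2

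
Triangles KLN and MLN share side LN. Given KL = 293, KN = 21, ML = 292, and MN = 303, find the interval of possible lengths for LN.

272 < LN < 314

From triangle KLN: |293 − 21| < LN < 293 + 21, i.e. 272 < LN < 314.
From triangle MLN: 11 < LN < 595.
Both must hold, so LN lies in the intersection.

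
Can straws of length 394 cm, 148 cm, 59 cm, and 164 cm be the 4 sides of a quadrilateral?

For a quadrilateral, each side must be shorter than the sum of the others.
Here the longest side is 394, but the remaining 3 sides sum to only 371.

No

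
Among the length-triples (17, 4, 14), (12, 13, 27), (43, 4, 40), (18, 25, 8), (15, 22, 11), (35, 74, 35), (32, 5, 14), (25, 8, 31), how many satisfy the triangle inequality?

(4,14,17): 4+14 > 17 → valid
(12,13,27): 12+13 ≤ 27 → not valid
(4,40,43): 4+40 > 43 → valid
(8,18,25): 8+18 > 25 → valid
(11,15,22): 11+15 > 22 → valid
(35,35,74): 35+35 ≤ 74 → not valid
(5,14,32): 5+14 ≤ 32 → not valid
(8,25,31): 8+25 > 31 → valid
5 of the 8 triples form a triangle.

5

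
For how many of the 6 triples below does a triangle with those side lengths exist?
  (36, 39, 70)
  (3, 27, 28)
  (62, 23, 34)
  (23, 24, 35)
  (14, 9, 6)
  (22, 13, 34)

(36,39,70): 36+39 > 70 → valid
(3,27,28): 3+27 > 28 → valid
(23,34,62): 23+34 ≤ 62 → not valid
(23,24,35): 23+24 > 35 → valid
(6,9,14): 6+9 > 14 → valid
(13,22,34): 13+22 > 34 → valid
5 of the 6 triples form a triangle.

5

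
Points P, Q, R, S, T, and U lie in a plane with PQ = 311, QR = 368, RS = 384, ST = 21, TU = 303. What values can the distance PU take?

The maximum is all hops collinear in one direction: 311 + 368 + 384 + 21 + 303 = 1387.
The longest hop is 384; the others sum to 1003. Since 384 ≤ 1003, the path can fold back on itself completely, so the minimum distance is 0.

0 ≤ PU ≤ 1387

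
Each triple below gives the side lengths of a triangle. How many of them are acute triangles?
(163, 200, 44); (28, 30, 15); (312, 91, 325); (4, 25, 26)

1

(163,200,44): 44²+163² = 28505 < 40000 = 200² → obtuse
(28,30,15): 15²+28² = 1009 > 900 = 30² → acute
(312,91,325): 91²+312² = 105625 = 325² → right
(4,25,26): 4²+25² = 641 < 676 = 26² → obtuse
1 of the 4 is acute.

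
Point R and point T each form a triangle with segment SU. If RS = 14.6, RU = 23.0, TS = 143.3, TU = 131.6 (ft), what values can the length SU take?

11.7 < SU < 37.6

From triangle RSU: |14.6 − 23.0| < SU < 14.6 + 23.0, i.e. 8.4 < SU < 37.6.
From triangle TSU: 11.7 < SU < 274.9.
Both must hold, so SU lies in the intersection.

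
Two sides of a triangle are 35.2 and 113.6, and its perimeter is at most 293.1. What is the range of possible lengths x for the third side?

Triangle inequality alone gives 78.4 < x < 148.8.
The perimeter condition gives x ≤ 293.1 − 35.2 − 113.6 = 144.3.
Intersecting the two: 78.4 < x ≤ 144.3.

78.4 < x ≤ 144.3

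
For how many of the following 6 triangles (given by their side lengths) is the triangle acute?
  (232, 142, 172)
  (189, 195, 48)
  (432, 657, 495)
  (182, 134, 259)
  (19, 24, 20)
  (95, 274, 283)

2

(232,142,172): 142²+172² = 49748 < 53824 = 232² → obtuse
(189,195,48): 48²+189² = 38025 = 195² → right
(432,657,495): 432²+495² = 431649 = 657² → right
(182,134,259): 134²+182² = 51080 < 67081 = 259² → obtuse
(19,24,20): 19²+20² = 761 > 576 = 24² → acute
(95,274,283): 95²+274² = 84101 > 80089 = 283² → acute
2 of the 6 are acute.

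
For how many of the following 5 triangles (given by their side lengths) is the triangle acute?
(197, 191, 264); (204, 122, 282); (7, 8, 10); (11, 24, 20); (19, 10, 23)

2

(197,191,264): 191²+197² = 75290 > 69696 = 264² → acute
(204,122,282): 122²+204² = 56500 < 79524 = 282² → obtuse
(7,8,10): 7²+8² = 113 > 100 = 10² → acute
(11,24,20): 11²+20² = 521 < 576 = 24² → obtuse
(19,10,23): 10²+19² = 461 < 529 = 23² → obtuse
2 of the 5 are acute.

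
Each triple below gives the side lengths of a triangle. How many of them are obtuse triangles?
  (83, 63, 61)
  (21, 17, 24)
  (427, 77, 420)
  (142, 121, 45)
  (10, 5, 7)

(83,63,61): 61²+63² = 7690 > 6889 = 83² → acute
(21,17,24): 17²+21² = 730 > 576 = 24² → acute
(427,77,420): 77²+420² = 182329 = 427² → right
(142,121,45): 45²+121² = 16666 < 20164 = 142² → obtuse
(10,5,7): 5²+7² = 74 < 100 = 10² → obtuse
2 of the 5 are obtuse.

2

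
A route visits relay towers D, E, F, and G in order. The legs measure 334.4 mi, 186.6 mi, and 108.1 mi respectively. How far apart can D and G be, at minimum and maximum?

39.7 ≤ DG ≤ 629.1 mi

The maximum is all hops collinear in one direction: 334.4 + 186.6 + 108.1 = 629.1.
The longest hop is 334.4; the others sum to 294.7. Folding the others back against it leaves at least 334.4 − 294.7 = 39.7.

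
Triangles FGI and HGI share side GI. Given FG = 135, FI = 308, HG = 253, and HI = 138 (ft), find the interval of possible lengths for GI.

173 < GI < 391

From triangle FGI: |135 − 308| < GI < 135 + 308, i.e. 173 < GI < 443.
From triangle HGI: 115 < GI < 391.
Both must hold, so GI lies in the intersection.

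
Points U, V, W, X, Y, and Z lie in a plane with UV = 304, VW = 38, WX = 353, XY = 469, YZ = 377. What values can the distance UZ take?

0 ≤ UZ ≤ 1541

The maximum is all hops collinear in one direction: 304 + 38 + 353 + 469 + 377 = 1541.
The longest hop is 469; the others sum to 1072. Since 469 ≤ 1072, the path can fold back on itself completely, so the minimum distance is 0.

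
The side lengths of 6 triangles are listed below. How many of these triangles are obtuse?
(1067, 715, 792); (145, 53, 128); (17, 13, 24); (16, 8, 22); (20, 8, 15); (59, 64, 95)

(1067,715,792): 715²+792² = 1138489 = 1067² → right
(145,53,128): 53²+128² = 19193 < 21025 = 145² → obtuse
(17,13,24): 13²+17² = 458 < 576 = 24² → obtuse
(16,8,22): 8²+16² = 320 < 484 = 22² → obtuse
(20,8,15): 8²+15² = 289 < 400 = 20² → obtuse
(59,64,95): 59²+64² = 7577 < 9025 = 95² → obtuse
5 of the 6 are obtuse.

5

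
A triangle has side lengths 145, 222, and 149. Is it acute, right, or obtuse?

Compare the square of the longest side to the sum of squares of the other two: 145² + 149² = 43226 < 49284 = 222².

obtuse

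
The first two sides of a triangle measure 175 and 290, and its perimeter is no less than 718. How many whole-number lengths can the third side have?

212

Triangle inequality: 115 < x < 465. Perimeter ≥ 718 gives x ≥ 718 − 175 − 290 = 253.
So 253 ≤ x < 465; integers 253 through 464: 212 values.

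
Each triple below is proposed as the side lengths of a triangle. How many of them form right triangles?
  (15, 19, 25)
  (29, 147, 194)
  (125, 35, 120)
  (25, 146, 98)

(15,19,25): 15²+19² = 586 < 625 = 25² → obtuse
(29,147,194): 29+147 ≤ 194, not a triangle
(125,35,120): 35²+120² = 15625 = 125² → right
(25,146,98): 25+98 ≤ 146, not a triangle
1 of the 4 is right.

1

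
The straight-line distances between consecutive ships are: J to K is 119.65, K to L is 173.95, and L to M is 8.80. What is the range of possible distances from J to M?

45.50 ≤ JM ≤ 302.40

The maximum is all hops collinear in one direction: 119.65 + 173.95 + 8.80 = 302.40.
The longest hop is 173.95; the others sum to 128.45. Folding the others back against it leaves at least 173.95 − 128.45 = 45.50.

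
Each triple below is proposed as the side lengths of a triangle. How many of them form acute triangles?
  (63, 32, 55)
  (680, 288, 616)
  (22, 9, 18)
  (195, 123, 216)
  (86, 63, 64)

3

(63,32,55): 32²+55² = 4049 > 3969 = 63² → acute
(680,288,616): 288²+616² = 462400 = 680² → right
(22,9,18): 9²+18² = 405 < 484 = 22² → obtuse
(195,123,216): 123²+195² = 53154 > 46656 = 216² → acute
(86,63,64): 63²+64² = 8065 > 7396 = 86² → acute
3 of the 5 are acute.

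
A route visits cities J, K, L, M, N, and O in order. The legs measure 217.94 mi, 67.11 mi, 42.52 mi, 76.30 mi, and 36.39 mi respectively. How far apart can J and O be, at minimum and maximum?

0 ≤ JO ≤ 440.26 mi

The maximum is all hops collinear in one direction: 217.94 + 67.11 + 42.52 + 76.30 + 36.39 = 440.26.
The longest hop is 217.94; the others sum to 222.32. Since 217.94 ≤ 222.32, the path can fold back on itself completely, so the minimum distance is 0.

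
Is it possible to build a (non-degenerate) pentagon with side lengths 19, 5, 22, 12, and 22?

A pentagon exists iff every side is shorter than the sum of the others — equivalently, the longest side is less than the sum of the rest.
Longest side 22 < 58 (sum of the remaining 4), so yes.

Yes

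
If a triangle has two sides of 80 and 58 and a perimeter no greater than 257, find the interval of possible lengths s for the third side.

Triangle inequality alone gives 22 < s < 138.
The perimeter condition gives s ≤ 257 − 80 − 58 = 119.
Intersecting the two: 22 < s ≤ 119.

22 < s ≤ 119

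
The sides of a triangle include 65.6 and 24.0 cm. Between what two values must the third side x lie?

41.6 < x < 89.6

By the triangle inequality, x must be less than 65.6 + 24.0 = 89.6 and greater than |65.6 − 24.0| = 41.6.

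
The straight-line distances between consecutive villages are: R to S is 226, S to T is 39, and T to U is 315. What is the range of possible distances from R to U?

The maximum is all hops collinear in one direction: 226 + 39 + 315 = 580.
The longest hop is 315; the others sum to 265. Folding the others back against it leaves at least 315 − 265 = 50.

50 ≤ RU ≤ 580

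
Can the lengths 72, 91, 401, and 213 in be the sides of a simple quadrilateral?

For a quadrilateral, each side must be shorter than the sum of the others.
Here the longest side is 401, but the remaining 3 sides sum to only 376.

No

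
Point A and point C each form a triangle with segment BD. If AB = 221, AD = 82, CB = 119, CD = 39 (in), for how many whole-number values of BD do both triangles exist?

From triangle ABD: 139 < BD < 303.
From triangle CBD: 80 < BD < 158.
Intersection: 139 < BD < 158, so integers 140 through 157: 18 values.

18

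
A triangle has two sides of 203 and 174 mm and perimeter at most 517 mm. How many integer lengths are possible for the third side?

111

Triangle inequality: 29 < x < 377. Perimeter ≤ 517 gives x ≤ 517 − 203 − 174 = 140.
So 29 < x ≤ 140; integers 30 through 140: 111 values.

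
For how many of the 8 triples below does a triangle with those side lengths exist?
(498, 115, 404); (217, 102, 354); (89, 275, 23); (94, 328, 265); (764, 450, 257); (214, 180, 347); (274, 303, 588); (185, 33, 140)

3

(115,404,498): 115+404 > 498 → valid
(102,217,354): 102+217 ≤ 354 → not valid
(23,89,275): 23+89 ≤ 275 → not valid
(94,265,328): 94+265 > 328 → valid
(257,450,764): 257+450 ≤ 764 → not valid
(180,214,347): 180+214 > 347 → valid
(274,303,588): 274+303 ≤ 588 → not valid
(33,140,185): 33+140 ≤ 185 → not valid
3 of the 8 triples form a triangle.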